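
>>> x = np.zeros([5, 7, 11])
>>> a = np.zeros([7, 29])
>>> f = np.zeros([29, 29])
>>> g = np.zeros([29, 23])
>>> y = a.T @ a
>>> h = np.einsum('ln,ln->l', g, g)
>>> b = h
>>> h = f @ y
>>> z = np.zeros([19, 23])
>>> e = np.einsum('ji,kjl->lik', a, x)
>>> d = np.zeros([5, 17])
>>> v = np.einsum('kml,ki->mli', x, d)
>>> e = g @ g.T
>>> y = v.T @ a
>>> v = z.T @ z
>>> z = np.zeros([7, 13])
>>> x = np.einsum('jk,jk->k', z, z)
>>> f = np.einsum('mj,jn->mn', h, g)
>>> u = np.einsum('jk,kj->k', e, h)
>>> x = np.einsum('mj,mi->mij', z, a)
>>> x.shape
(7, 29, 13)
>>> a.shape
(7, 29)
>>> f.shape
(29, 23)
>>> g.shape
(29, 23)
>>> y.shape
(17, 11, 29)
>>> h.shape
(29, 29)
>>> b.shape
(29,)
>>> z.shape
(7, 13)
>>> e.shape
(29, 29)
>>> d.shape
(5, 17)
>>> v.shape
(23, 23)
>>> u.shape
(29,)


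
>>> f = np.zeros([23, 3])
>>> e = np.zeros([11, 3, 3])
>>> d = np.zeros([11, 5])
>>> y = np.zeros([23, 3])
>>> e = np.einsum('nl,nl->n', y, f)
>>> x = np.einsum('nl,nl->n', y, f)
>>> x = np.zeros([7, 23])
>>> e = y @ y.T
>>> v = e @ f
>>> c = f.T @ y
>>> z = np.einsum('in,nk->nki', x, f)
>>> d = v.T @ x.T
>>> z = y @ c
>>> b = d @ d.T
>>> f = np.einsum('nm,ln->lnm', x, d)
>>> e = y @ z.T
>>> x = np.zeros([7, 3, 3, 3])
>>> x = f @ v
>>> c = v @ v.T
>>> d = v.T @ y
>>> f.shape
(3, 7, 23)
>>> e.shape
(23, 23)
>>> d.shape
(3, 3)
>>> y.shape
(23, 3)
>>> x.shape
(3, 7, 3)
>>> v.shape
(23, 3)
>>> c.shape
(23, 23)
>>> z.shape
(23, 3)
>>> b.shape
(3, 3)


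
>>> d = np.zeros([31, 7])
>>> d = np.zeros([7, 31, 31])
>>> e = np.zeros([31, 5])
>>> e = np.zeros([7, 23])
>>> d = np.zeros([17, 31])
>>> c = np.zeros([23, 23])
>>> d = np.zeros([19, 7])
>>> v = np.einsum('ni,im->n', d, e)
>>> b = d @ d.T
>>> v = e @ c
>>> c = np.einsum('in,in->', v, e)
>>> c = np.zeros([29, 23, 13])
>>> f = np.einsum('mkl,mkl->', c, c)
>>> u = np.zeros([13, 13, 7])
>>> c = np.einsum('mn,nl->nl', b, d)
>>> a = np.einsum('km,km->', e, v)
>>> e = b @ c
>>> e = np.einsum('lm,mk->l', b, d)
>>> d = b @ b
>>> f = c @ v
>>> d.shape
(19, 19)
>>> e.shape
(19,)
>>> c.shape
(19, 7)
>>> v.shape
(7, 23)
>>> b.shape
(19, 19)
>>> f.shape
(19, 23)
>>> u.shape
(13, 13, 7)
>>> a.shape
()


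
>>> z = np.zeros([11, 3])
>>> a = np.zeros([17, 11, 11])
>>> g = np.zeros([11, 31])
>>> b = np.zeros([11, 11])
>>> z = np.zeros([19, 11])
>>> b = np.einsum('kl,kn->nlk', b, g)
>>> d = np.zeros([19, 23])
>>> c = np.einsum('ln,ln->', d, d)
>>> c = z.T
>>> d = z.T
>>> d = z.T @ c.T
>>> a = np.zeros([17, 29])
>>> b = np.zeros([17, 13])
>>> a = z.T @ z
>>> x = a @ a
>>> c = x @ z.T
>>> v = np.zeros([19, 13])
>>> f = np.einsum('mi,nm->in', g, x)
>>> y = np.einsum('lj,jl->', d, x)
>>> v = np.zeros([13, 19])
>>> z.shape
(19, 11)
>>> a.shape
(11, 11)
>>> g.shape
(11, 31)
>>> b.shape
(17, 13)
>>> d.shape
(11, 11)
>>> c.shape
(11, 19)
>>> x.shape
(11, 11)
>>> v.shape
(13, 19)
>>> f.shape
(31, 11)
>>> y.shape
()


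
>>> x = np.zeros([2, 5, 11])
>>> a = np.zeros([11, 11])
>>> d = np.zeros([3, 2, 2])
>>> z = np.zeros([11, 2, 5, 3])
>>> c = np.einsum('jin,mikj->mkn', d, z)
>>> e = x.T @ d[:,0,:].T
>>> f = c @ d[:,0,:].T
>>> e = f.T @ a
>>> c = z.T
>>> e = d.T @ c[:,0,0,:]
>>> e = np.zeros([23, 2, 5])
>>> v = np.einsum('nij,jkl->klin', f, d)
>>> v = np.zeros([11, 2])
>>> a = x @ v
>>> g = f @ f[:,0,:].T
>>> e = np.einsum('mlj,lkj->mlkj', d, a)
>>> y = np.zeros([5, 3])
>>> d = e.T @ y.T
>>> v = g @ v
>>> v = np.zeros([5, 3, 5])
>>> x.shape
(2, 5, 11)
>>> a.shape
(2, 5, 2)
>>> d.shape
(2, 5, 2, 5)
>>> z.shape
(11, 2, 5, 3)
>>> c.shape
(3, 5, 2, 11)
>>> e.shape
(3, 2, 5, 2)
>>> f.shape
(11, 5, 3)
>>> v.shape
(5, 3, 5)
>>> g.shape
(11, 5, 11)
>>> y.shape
(5, 3)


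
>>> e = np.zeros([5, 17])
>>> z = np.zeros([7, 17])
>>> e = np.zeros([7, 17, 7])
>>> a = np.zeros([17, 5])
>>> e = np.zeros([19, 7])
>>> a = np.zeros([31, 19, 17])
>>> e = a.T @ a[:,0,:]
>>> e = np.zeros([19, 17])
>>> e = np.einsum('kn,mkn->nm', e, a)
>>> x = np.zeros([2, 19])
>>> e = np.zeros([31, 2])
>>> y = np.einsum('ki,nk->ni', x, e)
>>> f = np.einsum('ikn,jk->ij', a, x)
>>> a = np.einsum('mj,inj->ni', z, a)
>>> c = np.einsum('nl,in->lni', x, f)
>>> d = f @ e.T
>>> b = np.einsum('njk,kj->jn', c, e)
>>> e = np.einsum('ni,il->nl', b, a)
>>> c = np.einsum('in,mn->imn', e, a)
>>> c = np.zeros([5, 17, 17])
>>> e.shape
(2, 31)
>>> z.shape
(7, 17)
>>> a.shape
(19, 31)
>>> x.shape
(2, 19)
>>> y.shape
(31, 19)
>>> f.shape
(31, 2)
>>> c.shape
(5, 17, 17)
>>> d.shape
(31, 31)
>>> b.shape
(2, 19)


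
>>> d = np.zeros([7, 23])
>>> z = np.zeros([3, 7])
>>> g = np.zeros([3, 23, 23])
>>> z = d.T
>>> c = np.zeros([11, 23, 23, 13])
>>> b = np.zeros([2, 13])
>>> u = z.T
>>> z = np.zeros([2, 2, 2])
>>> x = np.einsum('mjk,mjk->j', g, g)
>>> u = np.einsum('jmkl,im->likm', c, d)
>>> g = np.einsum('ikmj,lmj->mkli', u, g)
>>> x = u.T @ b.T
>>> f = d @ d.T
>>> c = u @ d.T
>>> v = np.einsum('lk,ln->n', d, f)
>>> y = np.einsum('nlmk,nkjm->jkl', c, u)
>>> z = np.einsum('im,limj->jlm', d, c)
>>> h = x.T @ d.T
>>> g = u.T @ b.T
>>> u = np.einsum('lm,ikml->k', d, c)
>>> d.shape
(7, 23)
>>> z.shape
(7, 13, 23)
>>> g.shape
(23, 23, 7, 2)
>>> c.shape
(13, 7, 23, 7)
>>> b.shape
(2, 13)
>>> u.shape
(7,)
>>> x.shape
(23, 23, 7, 2)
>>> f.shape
(7, 7)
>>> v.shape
(7,)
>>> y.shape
(23, 7, 7)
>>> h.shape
(2, 7, 23, 7)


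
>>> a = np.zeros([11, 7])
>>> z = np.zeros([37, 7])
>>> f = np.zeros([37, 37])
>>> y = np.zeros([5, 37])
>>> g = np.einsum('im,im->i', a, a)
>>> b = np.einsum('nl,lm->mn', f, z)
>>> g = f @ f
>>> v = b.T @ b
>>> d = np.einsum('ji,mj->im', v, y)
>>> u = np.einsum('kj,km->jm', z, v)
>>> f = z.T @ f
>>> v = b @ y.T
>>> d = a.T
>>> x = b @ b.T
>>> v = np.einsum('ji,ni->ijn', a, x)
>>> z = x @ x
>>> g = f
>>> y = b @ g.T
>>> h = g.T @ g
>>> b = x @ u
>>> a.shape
(11, 7)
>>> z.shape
(7, 7)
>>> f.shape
(7, 37)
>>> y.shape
(7, 7)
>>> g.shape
(7, 37)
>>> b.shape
(7, 37)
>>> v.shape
(7, 11, 7)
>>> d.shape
(7, 11)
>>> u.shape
(7, 37)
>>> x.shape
(7, 7)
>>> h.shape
(37, 37)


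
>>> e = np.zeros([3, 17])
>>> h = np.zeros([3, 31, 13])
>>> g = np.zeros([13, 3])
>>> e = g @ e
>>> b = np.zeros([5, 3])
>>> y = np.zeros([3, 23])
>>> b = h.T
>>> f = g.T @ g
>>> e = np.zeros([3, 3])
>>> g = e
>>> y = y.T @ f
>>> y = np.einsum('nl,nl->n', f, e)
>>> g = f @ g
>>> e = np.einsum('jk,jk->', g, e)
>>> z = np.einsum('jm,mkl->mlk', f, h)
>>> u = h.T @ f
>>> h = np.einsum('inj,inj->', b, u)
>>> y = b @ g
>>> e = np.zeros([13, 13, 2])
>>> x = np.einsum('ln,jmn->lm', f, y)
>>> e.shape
(13, 13, 2)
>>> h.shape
()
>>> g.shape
(3, 3)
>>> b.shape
(13, 31, 3)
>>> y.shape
(13, 31, 3)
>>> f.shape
(3, 3)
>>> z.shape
(3, 13, 31)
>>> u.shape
(13, 31, 3)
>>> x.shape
(3, 31)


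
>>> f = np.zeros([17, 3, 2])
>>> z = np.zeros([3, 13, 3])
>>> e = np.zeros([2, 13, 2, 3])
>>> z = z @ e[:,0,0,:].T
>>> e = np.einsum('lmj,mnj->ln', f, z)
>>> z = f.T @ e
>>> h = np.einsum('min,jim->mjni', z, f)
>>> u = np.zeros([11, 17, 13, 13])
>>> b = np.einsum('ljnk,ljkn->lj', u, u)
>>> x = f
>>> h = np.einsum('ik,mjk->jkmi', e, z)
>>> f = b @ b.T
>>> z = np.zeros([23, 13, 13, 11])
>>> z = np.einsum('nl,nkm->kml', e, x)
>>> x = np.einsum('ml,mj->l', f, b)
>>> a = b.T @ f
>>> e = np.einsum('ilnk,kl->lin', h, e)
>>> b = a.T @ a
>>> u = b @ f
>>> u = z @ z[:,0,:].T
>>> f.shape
(11, 11)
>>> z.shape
(3, 2, 13)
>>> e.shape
(13, 3, 2)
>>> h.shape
(3, 13, 2, 17)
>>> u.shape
(3, 2, 3)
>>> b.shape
(11, 11)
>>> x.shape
(11,)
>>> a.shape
(17, 11)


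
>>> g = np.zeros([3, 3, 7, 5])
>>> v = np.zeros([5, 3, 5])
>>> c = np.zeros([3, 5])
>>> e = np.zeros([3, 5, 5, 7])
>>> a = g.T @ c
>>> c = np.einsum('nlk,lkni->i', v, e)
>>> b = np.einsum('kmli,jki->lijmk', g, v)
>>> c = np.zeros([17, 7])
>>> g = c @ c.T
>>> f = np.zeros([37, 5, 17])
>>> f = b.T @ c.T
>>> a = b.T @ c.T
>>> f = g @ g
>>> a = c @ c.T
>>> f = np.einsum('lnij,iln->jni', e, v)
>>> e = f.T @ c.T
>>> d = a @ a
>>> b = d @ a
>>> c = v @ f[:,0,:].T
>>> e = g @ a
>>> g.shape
(17, 17)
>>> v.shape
(5, 3, 5)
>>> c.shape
(5, 3, 7)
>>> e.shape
(17, 17)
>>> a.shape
(17, 17)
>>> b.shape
(17, 17)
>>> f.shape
(7, 5, 5)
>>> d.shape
(17, 17)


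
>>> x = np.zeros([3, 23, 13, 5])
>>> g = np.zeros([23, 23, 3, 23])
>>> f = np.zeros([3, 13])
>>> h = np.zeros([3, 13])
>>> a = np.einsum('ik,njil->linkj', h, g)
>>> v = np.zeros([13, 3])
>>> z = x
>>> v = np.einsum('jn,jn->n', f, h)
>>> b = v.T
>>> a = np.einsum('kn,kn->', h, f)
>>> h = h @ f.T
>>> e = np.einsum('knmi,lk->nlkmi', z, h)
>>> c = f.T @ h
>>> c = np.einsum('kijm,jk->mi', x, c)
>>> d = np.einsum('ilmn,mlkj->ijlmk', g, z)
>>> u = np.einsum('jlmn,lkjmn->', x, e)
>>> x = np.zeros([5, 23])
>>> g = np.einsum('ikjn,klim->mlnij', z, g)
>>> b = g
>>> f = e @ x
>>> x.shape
(5, 23)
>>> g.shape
(23, 23, 5, 3, 13)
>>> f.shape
(23, 3, 3, 13, 23)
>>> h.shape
(3, 3)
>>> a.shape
()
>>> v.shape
(13,)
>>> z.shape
(3, 23, 13, 5)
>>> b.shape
(23, 23, 5, 3, 13)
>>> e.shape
(23, 3, 3, 13, 5)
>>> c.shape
(5, 23)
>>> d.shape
(23, 5, 23, 3, 13)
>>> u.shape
()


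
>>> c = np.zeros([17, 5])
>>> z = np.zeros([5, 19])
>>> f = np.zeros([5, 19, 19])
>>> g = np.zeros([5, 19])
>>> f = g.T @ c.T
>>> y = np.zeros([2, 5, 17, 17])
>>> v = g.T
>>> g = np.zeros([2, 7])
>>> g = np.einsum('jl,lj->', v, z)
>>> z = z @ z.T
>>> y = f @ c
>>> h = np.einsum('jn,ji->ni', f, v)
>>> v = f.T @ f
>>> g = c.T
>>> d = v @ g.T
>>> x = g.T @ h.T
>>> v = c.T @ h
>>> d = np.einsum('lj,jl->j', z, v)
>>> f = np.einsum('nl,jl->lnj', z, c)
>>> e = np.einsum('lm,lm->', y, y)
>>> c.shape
(17, 5)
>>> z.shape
(5, 5)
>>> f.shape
(5, 5, 17)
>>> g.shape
(5, 17)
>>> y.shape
(19, 5)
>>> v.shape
(5, 5)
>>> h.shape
(17, 5)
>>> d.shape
(5,)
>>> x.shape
(17, 17)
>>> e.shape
()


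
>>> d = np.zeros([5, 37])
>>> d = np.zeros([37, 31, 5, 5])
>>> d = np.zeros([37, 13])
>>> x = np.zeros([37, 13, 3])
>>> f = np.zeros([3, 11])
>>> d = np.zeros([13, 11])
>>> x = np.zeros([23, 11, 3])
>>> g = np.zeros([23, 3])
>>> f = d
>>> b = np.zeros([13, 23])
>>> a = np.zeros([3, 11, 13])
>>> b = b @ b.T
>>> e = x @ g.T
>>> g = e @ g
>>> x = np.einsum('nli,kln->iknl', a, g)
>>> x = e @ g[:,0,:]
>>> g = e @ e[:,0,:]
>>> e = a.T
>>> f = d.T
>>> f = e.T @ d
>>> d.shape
(13, 11)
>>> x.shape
(23, 11, 3)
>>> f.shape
(3, 11, 11)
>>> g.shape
(23, 11, 23)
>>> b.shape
(13, 13)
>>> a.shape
(3, 11, 13)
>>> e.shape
(13, 11, 3)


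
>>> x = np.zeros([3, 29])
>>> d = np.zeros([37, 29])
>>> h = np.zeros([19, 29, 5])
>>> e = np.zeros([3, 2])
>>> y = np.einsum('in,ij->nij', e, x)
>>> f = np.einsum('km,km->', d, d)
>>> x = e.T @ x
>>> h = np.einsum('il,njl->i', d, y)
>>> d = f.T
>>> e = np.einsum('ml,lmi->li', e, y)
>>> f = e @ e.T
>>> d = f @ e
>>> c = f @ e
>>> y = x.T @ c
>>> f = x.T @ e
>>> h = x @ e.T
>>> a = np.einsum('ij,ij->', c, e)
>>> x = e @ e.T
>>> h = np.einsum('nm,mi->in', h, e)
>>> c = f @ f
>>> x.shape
(2, 2)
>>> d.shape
(2, 29)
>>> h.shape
(29, 2)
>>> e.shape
(2, 29)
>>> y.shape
(29, 29)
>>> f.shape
(29, 29)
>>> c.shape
(29, 29)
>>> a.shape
()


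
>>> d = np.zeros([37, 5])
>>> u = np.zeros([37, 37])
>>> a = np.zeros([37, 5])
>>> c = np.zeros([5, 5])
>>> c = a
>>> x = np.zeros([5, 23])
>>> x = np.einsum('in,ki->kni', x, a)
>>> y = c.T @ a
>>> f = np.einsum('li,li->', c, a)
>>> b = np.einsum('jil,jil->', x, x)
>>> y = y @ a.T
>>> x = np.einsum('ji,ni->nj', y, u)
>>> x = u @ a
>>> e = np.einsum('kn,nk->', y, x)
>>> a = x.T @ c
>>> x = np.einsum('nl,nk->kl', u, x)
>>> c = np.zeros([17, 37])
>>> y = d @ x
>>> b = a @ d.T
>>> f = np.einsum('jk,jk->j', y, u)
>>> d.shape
(37, 5)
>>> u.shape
(37, 37)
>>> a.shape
(5, 5)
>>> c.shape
(17, 37)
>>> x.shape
(5, 37)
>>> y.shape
(37, 37)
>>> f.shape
(37,)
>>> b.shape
(5, 37)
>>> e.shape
()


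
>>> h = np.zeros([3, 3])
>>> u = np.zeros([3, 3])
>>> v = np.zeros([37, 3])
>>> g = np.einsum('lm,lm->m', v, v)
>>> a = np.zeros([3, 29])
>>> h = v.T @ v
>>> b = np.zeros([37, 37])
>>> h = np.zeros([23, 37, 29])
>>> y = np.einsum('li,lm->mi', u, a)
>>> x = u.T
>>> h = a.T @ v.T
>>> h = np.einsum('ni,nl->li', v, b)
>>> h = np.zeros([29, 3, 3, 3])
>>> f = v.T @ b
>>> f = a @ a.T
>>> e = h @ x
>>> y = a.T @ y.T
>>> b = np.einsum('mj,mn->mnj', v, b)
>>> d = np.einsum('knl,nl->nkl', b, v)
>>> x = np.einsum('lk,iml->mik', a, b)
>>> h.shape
(29, 3, 3, 3)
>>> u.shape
(3, 3)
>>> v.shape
(37, 3)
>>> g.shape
(3,)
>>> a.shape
(3, 29)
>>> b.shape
(37, 37, 3)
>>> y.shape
(29, 29)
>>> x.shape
(37, 37, 29)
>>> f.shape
(3, 3)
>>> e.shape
(29, 3, 3, 3)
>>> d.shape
(37, 37, 3)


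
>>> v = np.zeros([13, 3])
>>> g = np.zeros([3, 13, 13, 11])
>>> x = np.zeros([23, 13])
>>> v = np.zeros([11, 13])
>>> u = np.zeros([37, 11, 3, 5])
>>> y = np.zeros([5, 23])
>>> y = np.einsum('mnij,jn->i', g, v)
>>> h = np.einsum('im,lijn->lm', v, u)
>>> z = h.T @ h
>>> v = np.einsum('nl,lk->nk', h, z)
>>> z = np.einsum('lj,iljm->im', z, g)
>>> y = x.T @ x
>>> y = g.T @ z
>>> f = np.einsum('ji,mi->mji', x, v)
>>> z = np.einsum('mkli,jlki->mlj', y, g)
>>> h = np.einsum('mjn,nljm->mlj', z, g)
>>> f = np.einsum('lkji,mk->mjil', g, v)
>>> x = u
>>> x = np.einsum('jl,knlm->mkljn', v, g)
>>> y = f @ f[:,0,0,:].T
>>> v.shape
(37, 13)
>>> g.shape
(3, 13, 13, 11)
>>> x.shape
(11, 3, 13, 37, 13)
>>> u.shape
(37, 11, 3, 5)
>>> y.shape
(37, 13, 11, 37)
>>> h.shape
(11, 13, 13)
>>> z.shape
(11, 13, 3)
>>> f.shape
(37, 13, 11, 3)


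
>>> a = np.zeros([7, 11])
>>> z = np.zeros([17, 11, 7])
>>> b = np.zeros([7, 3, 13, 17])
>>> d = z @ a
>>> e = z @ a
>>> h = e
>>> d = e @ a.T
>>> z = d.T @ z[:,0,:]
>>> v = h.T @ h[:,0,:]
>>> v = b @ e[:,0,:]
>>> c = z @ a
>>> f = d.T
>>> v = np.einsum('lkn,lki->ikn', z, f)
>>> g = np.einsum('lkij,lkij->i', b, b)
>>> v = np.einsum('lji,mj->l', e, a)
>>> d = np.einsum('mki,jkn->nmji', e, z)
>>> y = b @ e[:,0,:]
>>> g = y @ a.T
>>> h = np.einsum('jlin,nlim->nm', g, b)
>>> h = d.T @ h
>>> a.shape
(7, 11)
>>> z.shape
(7, 11, 7)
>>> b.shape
(7, 3, 13, 17)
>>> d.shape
(7, 17, 7, 11)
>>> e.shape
(17, 11, 11)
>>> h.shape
(11, 7, 17, 17)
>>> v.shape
(17,)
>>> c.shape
(7, 11, 11)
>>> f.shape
(7, 11, 17)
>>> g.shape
(7, 3, 13, 7)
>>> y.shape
(7, 3, 13, 11)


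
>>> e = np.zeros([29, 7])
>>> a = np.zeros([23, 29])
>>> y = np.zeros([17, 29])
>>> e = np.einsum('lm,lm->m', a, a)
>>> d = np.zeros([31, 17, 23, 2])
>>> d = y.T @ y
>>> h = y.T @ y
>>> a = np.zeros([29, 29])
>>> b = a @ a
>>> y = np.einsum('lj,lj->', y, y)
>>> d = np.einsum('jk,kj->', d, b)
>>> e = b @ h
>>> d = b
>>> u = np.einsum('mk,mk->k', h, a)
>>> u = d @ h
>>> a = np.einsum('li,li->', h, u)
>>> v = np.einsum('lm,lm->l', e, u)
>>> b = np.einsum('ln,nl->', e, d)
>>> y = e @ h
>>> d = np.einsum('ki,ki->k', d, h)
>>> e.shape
(29, 29)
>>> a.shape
()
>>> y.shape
(29, 29)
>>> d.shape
(29,)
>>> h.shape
(29, 29)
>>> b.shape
()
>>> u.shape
(29, 29)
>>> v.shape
(29,)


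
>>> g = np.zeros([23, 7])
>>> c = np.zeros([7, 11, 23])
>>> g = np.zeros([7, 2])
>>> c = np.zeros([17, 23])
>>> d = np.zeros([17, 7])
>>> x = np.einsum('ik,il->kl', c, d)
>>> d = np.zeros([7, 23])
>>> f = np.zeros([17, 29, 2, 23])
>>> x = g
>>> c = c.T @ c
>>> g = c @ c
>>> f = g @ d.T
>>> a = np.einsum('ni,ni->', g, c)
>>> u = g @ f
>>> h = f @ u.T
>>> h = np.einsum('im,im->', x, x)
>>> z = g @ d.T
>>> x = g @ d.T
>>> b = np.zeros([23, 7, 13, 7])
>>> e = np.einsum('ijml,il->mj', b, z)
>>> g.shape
(23, 23)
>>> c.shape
(23, 23)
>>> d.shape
(7, 23)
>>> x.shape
(23, 7)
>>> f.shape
(23, 7)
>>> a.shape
()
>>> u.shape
(23, 7)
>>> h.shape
()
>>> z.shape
(23, 7)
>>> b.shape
(23, 7, 13, 7)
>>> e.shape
(13, 7)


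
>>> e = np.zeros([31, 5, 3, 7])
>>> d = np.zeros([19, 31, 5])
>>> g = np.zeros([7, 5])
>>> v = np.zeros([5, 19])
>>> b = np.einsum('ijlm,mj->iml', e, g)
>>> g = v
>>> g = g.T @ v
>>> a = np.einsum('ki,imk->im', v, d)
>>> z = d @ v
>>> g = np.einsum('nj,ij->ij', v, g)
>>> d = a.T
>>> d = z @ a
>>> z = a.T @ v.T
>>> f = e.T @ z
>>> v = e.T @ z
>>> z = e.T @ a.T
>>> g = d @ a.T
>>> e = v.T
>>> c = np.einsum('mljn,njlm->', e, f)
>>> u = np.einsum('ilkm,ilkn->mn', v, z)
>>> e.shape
(5, 5, 3, 7)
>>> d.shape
(19, 31, 31)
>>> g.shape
(19, 31, 19)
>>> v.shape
(7, 3, 5, 5)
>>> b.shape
(31, 7, 3)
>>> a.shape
(19, 31)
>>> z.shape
(7, 3, 5, 19)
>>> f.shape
(7, 3, 5, 5)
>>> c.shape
()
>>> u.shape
(5, 19)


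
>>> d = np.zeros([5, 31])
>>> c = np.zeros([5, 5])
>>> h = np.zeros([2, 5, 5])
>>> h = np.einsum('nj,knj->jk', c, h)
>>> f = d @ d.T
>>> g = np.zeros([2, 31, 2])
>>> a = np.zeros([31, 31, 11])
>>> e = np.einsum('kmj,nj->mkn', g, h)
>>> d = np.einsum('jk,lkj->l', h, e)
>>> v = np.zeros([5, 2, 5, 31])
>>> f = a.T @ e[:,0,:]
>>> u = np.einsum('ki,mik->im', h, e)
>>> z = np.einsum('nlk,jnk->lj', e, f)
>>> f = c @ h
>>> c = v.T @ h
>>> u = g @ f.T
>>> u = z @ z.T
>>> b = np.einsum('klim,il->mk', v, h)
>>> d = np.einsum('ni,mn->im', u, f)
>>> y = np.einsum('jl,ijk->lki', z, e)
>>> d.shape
(2, 5)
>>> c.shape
(31, 5, 2, 2)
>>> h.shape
(5, 2)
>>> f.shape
(5, 2)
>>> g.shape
(2, 31, 2)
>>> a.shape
(31, 31, 11)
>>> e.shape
(31, 2, 5)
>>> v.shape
(5, 2, 5, 31)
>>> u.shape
(2, 2)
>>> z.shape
(2, 11)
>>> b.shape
(31, 5)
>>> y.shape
(11, 5, 31)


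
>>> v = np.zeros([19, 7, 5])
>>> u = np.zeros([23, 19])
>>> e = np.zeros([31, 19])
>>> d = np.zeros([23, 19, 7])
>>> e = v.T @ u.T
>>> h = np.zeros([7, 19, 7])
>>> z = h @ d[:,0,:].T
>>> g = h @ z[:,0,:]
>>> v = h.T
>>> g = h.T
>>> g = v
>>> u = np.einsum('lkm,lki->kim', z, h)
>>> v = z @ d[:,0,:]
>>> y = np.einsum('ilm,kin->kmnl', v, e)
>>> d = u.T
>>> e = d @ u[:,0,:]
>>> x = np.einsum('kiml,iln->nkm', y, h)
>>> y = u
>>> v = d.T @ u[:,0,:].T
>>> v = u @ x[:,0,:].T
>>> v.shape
(19, 7, 7)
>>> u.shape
(19, 7, 23)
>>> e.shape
(23, 7, 23)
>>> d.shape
(23, 7, 19)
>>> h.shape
(7, 19, 7)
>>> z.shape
(7, 19, 23)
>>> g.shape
(7, 19, 7)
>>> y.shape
(19, 7, 23)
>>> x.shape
(7, 5, 23)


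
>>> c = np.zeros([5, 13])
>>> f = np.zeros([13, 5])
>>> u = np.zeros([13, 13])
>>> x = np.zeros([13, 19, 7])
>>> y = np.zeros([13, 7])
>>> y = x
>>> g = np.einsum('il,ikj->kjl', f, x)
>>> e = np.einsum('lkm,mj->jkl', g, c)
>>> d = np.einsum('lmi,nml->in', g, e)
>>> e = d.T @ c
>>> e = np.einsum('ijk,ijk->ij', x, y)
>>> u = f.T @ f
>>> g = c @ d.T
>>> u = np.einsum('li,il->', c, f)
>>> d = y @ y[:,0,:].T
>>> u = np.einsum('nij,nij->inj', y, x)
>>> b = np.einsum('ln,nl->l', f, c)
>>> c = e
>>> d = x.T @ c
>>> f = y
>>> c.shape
(13, 19)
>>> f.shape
(13, 19, 7)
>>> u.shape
(19, 13, 7)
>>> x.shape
(13, 19, 7)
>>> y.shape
(13, 19, 7)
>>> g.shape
(5, 5)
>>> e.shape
(13, 19)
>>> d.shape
(7, 19, 19)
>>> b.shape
(13,)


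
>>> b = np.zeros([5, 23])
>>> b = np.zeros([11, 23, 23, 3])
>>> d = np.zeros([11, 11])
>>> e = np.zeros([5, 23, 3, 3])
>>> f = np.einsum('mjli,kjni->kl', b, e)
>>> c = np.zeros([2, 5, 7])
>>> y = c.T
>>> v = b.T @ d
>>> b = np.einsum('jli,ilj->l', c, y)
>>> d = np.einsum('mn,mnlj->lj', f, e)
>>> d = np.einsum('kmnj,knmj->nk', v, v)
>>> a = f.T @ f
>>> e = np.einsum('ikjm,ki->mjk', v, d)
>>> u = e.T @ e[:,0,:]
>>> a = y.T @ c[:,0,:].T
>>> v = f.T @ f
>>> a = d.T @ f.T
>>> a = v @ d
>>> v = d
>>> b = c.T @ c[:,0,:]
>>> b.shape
(7, 5, 7)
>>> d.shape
(23, 3)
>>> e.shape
(11, 23, 23)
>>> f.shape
(5, 23)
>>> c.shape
(2, 5, 7)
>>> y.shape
(7, 5, 2)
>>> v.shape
(23, 3)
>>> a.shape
(23, 3)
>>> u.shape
(23, 23, 23)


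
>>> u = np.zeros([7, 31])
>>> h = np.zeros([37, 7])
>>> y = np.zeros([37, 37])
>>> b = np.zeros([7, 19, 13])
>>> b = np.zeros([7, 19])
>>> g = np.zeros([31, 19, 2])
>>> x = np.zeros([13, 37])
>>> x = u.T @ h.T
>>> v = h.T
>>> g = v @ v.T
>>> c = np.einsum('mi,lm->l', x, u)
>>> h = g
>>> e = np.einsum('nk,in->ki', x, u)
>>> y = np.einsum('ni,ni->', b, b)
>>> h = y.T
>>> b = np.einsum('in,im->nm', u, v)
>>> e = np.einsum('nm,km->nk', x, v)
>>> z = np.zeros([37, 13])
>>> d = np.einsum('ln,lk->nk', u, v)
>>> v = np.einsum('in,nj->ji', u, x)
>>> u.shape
(7, 31)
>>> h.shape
()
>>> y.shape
()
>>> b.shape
(31, 37)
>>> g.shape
(7, 7)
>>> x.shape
(31, 37)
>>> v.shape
(37, 7)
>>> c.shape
(7,)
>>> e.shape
(31, 7)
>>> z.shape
(37, 13)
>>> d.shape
(31, 37)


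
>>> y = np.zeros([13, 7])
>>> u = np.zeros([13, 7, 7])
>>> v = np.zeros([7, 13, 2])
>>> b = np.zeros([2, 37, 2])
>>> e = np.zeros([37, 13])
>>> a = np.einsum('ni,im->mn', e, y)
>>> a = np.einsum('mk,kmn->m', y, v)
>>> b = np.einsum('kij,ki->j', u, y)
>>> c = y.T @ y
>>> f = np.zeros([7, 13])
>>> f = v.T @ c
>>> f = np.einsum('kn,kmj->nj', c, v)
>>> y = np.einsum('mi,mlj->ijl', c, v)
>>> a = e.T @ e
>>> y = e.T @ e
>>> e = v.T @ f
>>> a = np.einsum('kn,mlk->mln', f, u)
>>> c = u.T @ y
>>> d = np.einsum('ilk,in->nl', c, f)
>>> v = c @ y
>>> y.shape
(13, 13)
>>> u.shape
(13, 7, 7)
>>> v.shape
(7, 7, 13)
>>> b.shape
(7,)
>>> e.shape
(2, 13, 2)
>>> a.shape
(13, 7, 2)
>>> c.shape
(7, 7, 13)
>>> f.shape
(7, 2)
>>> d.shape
(2, 7)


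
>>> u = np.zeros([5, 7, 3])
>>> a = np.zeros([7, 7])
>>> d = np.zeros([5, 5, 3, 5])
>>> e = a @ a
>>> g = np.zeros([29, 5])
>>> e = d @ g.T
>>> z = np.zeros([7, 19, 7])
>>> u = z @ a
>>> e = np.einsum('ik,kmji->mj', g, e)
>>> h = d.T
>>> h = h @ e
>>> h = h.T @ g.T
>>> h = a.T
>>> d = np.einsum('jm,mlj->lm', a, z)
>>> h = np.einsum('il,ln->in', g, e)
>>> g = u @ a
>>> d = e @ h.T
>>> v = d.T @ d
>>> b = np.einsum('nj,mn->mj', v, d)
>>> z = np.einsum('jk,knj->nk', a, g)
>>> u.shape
(7, 19, 7)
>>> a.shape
(7, 7)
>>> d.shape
(5, 29)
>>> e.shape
(5, 3)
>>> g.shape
(7, 19, 7)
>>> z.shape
(19, 7)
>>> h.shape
(29, 3)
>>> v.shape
(29, 29)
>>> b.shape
(5, 29)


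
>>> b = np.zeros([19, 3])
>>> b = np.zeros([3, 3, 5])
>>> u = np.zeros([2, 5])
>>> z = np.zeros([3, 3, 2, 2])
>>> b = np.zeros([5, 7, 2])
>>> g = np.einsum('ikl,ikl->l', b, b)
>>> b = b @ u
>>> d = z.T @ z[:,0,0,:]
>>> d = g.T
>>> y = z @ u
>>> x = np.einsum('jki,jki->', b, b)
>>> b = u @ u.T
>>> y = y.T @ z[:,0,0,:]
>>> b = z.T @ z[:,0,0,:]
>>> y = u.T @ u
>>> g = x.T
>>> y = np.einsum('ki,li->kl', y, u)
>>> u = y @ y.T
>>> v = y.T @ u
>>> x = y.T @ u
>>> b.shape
(2, 2, 3, 2)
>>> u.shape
(5, 5)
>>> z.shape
(3, 3, 2, 2)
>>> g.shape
()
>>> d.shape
(2,)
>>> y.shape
(5, 2)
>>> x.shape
(2, 5)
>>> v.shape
(2, 5)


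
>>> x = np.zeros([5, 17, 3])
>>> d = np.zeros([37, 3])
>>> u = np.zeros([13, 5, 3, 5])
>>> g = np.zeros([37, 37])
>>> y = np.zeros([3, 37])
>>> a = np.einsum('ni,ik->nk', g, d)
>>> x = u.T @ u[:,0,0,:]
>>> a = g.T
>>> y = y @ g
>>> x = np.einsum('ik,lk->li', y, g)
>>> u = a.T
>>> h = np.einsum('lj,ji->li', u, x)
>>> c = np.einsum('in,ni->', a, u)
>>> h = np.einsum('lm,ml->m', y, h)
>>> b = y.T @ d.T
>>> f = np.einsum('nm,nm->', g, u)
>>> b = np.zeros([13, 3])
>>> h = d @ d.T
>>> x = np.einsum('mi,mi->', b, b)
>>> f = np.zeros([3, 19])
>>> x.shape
()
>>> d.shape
(37, 3)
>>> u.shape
(37, 37)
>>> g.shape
(37, 37)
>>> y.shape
(3, 37)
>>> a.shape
(37, 37)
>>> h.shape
(37, 37)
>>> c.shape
()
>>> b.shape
(13, 3)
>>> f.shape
(3, 19)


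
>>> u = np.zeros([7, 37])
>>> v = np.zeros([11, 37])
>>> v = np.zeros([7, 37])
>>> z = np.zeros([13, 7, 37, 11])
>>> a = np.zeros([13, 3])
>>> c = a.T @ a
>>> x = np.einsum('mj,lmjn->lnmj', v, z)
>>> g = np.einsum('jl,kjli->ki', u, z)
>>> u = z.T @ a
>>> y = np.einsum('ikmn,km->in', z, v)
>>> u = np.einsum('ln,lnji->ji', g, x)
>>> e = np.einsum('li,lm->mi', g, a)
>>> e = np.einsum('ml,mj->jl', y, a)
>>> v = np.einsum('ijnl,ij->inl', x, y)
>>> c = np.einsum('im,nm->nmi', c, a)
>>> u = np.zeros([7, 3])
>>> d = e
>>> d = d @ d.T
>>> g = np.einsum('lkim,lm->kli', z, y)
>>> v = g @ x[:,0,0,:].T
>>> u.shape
(7, 3)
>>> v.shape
(7, 13, 13)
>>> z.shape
(13, 7, 37, 11)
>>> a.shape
(13, 3)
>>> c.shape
(13, 3, 3)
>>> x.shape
(13, 11, 7, 37)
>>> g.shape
(7, 13, 37)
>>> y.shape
(13, 11)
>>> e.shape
(3, 11)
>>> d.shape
(3, 3)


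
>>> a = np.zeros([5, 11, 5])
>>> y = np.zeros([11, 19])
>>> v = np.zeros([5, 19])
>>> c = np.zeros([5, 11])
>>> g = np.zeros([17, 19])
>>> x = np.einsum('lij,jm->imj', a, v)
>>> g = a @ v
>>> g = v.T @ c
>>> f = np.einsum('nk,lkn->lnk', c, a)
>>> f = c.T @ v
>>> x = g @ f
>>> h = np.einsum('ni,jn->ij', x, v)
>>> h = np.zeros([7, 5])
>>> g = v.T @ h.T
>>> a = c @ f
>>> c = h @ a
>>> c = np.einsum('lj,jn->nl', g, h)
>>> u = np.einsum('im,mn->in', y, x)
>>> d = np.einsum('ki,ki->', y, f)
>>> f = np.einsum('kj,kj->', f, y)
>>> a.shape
(5, 19)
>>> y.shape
(11, 19)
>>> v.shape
(5, 19)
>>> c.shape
(5, 19)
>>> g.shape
(19, 7)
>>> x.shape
(19, 19)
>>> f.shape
()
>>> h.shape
(7, 5)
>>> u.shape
(11, 19)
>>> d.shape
()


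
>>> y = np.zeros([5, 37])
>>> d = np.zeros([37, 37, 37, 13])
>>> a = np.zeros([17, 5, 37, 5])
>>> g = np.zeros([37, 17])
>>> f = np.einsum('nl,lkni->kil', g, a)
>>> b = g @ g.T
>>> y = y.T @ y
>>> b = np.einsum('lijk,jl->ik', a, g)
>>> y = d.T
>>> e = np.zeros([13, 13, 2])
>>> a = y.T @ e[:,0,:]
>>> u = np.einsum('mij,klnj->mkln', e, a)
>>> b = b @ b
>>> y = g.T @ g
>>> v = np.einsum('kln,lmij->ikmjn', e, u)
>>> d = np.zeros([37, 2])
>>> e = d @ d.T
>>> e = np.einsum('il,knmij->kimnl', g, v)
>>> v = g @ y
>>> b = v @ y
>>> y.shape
(17, 17)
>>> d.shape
(37, 2)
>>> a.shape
(37, 37, 37, 2)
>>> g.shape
(37, 17)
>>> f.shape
(5, 5, 17)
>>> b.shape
(37, 17)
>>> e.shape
(37, 37, 37, 13, 17)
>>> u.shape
(13, 37, 37, 37)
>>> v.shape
(37, 17)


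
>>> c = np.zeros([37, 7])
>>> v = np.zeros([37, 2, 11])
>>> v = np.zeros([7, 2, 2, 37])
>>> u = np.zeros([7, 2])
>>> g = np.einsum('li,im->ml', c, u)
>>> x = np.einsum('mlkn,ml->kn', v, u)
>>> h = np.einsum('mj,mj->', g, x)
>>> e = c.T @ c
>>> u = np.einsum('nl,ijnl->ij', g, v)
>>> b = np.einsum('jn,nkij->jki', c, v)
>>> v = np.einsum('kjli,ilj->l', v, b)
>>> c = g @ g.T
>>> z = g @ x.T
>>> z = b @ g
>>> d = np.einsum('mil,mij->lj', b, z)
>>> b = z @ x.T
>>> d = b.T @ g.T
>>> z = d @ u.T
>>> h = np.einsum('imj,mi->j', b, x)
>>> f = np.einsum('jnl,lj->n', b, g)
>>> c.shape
(2, 2)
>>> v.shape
(2,)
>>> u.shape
(7, 2)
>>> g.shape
(2, 37)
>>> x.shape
(2, 37)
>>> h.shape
(2,)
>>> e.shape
(7, 7)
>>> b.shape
(37, 2, 2)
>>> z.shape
(2, 2, 7)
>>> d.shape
(2, 2, 2)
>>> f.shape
(2,)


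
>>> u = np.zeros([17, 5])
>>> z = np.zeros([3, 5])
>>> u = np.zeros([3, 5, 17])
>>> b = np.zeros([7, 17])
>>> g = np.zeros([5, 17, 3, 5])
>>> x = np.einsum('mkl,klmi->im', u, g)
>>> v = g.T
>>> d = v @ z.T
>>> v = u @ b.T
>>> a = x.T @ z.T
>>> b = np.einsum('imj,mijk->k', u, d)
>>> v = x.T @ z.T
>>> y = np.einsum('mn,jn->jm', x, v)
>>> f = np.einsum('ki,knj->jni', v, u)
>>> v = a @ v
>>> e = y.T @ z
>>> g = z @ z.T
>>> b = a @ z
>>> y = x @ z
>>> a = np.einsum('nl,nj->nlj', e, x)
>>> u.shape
(3, 5, 17)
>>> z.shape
(3, 5)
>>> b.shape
(3, 5)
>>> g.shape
(3, 3)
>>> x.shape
(5, 3)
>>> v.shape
(3, 3)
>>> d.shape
(5, 3, 17, 3)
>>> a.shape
(5, 5, 3)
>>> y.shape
(5, 5)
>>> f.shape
(17, 5, 3)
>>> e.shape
(5, 5)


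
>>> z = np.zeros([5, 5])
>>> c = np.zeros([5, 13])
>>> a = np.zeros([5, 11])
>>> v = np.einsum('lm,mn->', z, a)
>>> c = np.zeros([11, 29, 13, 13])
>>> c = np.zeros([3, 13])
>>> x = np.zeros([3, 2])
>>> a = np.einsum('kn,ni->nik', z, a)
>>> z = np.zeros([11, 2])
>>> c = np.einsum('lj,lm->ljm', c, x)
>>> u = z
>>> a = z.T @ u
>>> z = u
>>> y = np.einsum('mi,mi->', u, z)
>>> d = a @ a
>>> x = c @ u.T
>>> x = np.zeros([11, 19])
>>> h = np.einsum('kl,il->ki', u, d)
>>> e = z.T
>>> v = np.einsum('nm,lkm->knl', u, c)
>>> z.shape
(11, 2)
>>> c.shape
(3, 13, 2)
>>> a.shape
(2, 2)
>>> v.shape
(13, 11, 3)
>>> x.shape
(11, 19)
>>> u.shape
(11, 2)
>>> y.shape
()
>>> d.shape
(2, 2)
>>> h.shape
(11, 2)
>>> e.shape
(2, 11)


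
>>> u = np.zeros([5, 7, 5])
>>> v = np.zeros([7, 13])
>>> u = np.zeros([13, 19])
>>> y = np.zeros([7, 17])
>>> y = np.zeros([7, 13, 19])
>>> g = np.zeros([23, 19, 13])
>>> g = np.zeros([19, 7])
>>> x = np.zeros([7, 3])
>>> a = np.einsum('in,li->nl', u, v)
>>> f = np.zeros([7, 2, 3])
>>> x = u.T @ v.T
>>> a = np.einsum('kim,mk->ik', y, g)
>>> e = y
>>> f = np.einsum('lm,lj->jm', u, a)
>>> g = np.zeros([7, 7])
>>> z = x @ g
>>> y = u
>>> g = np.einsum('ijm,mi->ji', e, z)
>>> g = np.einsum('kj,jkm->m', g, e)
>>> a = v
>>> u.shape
(13, 19)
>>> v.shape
(7, 13)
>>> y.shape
(13, 19)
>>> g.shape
(19,)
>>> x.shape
(19, 7)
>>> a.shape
(7, 13)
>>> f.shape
(7, 19)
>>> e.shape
(7, 13, 19)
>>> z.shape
(19, 7)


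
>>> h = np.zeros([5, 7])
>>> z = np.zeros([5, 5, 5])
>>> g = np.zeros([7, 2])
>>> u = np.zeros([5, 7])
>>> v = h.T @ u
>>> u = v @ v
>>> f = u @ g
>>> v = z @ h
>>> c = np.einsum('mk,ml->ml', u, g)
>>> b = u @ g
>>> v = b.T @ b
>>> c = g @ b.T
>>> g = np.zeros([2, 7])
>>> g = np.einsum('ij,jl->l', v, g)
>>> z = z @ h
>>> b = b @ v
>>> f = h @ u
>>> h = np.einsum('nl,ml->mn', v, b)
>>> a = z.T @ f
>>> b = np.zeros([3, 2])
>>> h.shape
(7, 2)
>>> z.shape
(5, 5, 7)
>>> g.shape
(7,)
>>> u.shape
(7, 7)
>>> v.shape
(2, 2)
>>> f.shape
(5, 7)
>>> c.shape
(7, 7)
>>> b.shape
(3, 2)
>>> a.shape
(7, 5, 7)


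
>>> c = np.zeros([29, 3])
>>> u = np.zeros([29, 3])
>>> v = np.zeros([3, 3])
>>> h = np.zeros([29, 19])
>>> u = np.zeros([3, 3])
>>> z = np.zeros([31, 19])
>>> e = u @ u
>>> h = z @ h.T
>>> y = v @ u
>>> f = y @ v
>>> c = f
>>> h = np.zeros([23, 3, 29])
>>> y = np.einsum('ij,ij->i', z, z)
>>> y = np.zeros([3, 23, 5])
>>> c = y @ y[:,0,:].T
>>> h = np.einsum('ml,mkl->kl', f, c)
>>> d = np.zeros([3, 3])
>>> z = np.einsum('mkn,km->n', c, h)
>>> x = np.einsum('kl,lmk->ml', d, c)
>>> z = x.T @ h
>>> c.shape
(3, 23, 3)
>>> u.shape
(3, 3)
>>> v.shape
(3, 3)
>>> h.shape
(23, 3)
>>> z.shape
(3, 3)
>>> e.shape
(3, 3)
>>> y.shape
(3, 23, 5)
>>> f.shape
(3, 3)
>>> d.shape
(3, 3)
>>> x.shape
(23, 3)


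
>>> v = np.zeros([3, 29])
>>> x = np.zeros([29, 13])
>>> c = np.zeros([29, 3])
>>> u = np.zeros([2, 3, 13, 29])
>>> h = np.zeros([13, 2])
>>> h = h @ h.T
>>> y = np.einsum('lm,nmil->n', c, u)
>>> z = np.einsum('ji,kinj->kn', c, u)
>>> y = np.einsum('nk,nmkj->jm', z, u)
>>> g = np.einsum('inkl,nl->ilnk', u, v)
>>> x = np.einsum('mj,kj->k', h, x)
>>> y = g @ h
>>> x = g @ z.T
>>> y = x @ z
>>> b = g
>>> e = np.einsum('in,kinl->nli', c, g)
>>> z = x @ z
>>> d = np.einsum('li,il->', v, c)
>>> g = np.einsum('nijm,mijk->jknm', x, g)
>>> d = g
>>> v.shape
(3, 29)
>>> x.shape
(2, 29, 3, 2)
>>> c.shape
(29, 3)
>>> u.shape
(2, 3, 13, 29)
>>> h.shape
(13, 13)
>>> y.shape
(2, 29, 3, 13)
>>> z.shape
(2, 29, 3, 13)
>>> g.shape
(3, 13, 2, 2)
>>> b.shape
(2, 29, 3, 13)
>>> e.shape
(3, 13, 29)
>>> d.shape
(3, 13, 2, 2)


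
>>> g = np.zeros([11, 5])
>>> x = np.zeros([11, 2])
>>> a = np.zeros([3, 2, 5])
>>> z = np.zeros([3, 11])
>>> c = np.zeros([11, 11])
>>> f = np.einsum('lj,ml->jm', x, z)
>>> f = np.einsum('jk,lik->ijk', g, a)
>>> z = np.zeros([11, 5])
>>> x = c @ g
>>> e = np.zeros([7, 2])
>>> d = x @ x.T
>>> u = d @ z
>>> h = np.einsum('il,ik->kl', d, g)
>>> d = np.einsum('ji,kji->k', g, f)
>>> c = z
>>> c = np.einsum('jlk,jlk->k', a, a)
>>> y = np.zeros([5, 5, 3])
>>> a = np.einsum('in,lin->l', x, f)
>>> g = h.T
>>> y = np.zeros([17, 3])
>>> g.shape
(11, 5)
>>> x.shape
(11, 5)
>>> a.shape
(2,)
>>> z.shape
(11, 5)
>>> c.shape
(5,)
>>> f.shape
(2, 11, 5)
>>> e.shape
(7, 2)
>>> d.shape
(2,)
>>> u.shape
(11, 5)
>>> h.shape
(5, 11)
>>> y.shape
(17, 3)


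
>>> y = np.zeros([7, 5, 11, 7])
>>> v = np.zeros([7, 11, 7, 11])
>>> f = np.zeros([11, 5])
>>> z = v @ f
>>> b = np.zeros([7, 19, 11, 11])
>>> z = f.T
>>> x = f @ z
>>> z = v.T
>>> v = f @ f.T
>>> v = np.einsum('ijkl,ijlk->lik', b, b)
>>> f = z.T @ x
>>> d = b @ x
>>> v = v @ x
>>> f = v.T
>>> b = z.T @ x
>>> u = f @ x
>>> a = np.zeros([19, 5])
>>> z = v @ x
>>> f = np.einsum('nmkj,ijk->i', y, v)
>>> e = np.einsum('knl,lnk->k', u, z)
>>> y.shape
(7, 5, 11, 7)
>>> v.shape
(11, 7, 11)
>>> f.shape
(11,)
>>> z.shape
(11, 7, 11)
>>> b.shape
(7, 11, 7, 11)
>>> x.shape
(11, 11)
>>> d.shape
(7, 19, 11, 11)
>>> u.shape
(11, 7, 11)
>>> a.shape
(19, 5)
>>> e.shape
(11,)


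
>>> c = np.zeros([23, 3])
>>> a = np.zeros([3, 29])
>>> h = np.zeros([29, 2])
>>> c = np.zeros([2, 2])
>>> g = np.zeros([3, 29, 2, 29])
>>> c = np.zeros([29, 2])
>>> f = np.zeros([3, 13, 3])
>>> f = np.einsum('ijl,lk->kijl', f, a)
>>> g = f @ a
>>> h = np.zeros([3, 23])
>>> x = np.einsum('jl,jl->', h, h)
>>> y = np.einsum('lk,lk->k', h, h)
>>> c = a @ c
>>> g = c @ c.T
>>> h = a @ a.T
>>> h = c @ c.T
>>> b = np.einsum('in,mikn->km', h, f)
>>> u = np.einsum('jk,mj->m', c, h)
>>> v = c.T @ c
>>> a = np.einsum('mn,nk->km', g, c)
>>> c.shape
(3, 2)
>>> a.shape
(2, 3)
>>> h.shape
(3, 3)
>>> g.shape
(3, 3)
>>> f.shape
(29, 3, 13, 3)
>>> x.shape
()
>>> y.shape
(23,)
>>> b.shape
(13, 29)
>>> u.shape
(3,)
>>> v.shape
(2, 2)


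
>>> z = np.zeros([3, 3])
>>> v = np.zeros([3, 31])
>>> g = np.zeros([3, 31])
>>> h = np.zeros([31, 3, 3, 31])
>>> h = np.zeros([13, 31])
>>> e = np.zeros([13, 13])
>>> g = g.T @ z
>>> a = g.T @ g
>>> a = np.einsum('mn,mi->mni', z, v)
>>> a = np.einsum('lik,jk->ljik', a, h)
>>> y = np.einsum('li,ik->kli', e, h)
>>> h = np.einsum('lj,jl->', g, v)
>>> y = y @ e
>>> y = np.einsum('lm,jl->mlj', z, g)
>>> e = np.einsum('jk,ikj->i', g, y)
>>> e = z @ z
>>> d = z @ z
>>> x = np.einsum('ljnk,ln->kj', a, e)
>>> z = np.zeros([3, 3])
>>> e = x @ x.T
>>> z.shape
(3, 3)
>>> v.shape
(3, 31)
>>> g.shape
(31, 3)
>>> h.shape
()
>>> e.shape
(31, 31)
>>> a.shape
(3, 13, 3, 31)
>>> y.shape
(3, 3, 31)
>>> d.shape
(3, 3)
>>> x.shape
(31, 13)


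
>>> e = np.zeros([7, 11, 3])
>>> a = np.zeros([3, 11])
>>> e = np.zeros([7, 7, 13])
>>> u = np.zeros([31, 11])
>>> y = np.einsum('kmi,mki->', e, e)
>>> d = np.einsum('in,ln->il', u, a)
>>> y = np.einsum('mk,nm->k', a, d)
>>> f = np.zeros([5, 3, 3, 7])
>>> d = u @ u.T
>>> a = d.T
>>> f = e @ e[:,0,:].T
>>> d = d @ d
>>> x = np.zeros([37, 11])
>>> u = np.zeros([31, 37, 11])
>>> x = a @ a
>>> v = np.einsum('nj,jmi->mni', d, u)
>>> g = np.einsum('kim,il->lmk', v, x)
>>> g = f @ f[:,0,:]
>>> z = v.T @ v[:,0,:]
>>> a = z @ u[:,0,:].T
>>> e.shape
(7, 7, 13)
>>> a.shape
(11, 31, 31)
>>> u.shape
(31, 37, 11)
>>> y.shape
(11,)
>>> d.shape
(31, 31)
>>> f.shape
(7, 7, 7)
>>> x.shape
(31, 31)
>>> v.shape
(37, 31, 11)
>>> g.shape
(7, 7, 7)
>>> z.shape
(11, 31, 11)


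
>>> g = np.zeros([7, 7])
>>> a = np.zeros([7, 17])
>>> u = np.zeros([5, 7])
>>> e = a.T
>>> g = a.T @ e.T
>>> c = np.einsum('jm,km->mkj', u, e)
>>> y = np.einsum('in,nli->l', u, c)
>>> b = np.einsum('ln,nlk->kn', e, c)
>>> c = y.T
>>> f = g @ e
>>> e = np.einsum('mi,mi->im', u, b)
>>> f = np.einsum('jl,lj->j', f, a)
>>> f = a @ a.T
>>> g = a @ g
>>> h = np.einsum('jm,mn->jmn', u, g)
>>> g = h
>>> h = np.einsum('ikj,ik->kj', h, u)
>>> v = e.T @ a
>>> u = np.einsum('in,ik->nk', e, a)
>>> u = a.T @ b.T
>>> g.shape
(5, 7, 17)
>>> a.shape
(7, 17)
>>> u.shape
(17, 5)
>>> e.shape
(7, 5)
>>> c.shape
(17,)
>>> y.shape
(17,)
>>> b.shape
(5, 7)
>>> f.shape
(7, 7)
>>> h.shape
(7, 17)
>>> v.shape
(5, 17)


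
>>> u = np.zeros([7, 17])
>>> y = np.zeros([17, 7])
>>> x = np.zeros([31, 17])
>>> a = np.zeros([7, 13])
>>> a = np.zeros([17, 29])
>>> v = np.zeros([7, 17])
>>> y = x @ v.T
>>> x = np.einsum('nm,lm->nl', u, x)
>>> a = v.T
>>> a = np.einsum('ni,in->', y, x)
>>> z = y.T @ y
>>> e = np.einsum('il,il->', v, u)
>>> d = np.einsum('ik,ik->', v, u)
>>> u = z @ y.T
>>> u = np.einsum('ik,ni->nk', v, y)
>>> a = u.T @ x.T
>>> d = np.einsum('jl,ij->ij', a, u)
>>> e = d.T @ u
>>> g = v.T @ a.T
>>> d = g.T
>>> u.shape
(31, 17)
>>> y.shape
(31, 7)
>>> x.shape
(7, 31)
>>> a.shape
(17, 7)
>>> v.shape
(7, 17)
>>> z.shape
(7, 7)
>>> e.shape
(17, 17)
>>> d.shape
(17, 17)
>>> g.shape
(17, 17)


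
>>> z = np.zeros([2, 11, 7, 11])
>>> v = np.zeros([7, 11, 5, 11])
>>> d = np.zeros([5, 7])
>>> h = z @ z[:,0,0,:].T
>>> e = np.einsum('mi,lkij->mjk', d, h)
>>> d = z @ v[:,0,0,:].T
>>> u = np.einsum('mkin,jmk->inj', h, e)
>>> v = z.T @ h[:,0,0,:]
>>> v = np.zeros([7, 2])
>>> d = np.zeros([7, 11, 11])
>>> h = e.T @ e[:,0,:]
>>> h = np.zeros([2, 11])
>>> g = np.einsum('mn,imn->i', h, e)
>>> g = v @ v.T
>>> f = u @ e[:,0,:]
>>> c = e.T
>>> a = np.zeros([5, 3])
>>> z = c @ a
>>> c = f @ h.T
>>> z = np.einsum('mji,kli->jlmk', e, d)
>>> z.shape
(2, 11, 5, 7)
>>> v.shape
(7, 2)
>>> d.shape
(7, 11, 11)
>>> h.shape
(2, 11)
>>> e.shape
(5, 2, 11)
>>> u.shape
(7, 2, 5)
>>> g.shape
(7, 7)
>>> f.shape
(7, 2, 11)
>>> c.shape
(7, 2, 2)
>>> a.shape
(5, 3)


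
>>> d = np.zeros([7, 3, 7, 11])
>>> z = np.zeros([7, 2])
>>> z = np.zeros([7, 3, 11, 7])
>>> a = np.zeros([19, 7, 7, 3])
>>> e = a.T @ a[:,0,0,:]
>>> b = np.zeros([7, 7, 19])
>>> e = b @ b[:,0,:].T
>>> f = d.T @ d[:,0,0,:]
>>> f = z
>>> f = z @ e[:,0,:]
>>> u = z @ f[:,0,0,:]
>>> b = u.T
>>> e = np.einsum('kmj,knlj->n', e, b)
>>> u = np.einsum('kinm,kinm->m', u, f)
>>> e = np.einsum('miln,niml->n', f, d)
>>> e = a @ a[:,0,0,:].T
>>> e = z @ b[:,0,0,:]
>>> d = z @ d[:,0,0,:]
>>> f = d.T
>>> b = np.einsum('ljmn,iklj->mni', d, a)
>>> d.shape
(7, 3, 11, 11)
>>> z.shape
(7, 3, 11, 7)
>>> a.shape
(19, 7, 7, 3)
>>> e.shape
(7, 3, 11, 7)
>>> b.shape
(11, 11, 19)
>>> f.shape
(11, 11, 3, 7)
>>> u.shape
(7,)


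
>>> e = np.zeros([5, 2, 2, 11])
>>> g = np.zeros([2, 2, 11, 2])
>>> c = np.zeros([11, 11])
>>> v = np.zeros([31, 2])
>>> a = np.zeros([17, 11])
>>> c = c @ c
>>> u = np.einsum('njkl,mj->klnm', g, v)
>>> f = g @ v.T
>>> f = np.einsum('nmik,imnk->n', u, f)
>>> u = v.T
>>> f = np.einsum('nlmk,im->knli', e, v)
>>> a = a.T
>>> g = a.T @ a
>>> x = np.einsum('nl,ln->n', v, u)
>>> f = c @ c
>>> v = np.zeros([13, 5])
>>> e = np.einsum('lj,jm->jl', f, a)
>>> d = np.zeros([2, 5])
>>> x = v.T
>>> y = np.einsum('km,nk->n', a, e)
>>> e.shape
(11, 11)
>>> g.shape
(17, 17)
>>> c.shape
(11, 11)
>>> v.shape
(13, 5)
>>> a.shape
(11, 17)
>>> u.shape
(2, 31)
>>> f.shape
(11, 11)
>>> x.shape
(5, 13)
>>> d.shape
(2, 5)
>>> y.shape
(11,)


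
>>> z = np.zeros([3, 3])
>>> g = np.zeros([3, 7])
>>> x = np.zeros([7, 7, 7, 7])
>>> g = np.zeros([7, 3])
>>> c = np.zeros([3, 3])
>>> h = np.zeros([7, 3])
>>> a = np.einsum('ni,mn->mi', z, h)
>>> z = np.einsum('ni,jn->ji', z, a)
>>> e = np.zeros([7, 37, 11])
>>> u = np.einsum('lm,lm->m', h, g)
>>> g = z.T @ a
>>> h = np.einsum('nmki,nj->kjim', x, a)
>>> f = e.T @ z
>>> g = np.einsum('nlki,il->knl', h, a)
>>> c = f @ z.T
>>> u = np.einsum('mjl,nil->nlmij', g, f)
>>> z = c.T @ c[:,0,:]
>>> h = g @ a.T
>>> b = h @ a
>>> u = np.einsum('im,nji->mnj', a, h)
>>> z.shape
(7, 37, 7)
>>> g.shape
(7, 7, 3)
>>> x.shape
(7, 7, 7, 7)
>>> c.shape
(11, 37, 7)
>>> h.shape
(7, 7, 7)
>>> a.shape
(7, 3)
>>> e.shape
(7, 37, 11)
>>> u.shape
(3, 7, 7)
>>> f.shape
(11, 37, 3)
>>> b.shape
(7, 7, 3)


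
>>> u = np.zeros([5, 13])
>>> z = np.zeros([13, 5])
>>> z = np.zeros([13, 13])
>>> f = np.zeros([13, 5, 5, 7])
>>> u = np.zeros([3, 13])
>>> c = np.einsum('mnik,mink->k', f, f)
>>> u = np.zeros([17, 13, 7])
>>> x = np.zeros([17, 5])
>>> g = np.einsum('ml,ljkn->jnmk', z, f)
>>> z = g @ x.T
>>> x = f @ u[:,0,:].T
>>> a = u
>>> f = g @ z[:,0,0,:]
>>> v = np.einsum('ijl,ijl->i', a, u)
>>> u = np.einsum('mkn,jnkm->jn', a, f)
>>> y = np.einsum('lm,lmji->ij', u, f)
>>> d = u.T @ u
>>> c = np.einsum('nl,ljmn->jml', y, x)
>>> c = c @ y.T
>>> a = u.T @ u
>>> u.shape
(5, 7)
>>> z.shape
(5, 7, 13, 17)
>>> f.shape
(5, 7, 13, 17)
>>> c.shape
(5, 5, 17)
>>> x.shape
(13, 5, 5, 17)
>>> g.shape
(5, 7, 13, 5)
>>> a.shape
(7, 7)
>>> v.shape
(17,)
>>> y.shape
(17, 13)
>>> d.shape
(7, 7)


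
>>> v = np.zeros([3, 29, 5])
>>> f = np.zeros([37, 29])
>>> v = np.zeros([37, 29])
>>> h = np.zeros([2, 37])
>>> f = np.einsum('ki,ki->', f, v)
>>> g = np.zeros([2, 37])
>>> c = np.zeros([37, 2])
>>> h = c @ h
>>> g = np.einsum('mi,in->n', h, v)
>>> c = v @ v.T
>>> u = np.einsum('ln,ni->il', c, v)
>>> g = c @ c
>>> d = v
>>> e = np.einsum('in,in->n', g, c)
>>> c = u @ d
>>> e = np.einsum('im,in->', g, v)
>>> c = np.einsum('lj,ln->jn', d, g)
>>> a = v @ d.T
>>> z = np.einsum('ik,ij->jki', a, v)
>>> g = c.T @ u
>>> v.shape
(37, 29)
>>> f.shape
()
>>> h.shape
(37, 37)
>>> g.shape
(37, 37)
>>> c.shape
(29, 37)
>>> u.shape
(29, 37)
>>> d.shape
(37, 29)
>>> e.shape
()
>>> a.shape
(37, 37)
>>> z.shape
(29, 37, 37)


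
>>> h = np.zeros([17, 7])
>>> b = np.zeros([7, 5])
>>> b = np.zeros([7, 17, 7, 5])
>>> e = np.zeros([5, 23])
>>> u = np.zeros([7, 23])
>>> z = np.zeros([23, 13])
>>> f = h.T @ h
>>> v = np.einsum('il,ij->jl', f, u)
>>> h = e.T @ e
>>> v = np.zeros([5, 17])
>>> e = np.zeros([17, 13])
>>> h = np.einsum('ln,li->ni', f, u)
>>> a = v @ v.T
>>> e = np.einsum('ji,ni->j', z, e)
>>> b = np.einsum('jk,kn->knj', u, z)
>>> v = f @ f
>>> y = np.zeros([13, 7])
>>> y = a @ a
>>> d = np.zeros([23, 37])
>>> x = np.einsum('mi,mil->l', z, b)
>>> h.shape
(7, 23)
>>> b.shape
(23, 13, 7)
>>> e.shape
(23,)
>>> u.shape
(7, 23)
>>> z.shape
(23, 13)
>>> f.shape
(7, 7)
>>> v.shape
(7, 7)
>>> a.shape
(5, 5)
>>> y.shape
(5, 5)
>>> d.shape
(23, 37)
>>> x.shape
(7,)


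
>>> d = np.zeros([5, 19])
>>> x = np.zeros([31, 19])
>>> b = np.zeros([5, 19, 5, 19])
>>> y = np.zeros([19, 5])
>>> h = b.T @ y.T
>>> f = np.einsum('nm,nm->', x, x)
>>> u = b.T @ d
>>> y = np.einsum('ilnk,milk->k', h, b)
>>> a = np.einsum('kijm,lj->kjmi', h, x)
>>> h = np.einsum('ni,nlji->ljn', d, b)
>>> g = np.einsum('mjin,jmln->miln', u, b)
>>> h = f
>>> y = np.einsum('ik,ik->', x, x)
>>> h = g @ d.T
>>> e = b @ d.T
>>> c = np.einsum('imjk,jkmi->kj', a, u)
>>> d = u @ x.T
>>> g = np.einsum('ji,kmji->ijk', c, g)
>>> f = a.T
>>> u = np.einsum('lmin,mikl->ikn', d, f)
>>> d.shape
(19, 5, 19, 31)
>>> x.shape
(31, 19)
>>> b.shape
(5, 19, 5, 19)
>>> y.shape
()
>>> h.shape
(19, 19, 5, 5)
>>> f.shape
(5, 19, 19, 19)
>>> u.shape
(19, 19, 31)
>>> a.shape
(19, 19, 19, 5)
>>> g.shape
(19, 5, 19)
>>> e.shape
(5, 19, 5, 5)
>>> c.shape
(5, 19)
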